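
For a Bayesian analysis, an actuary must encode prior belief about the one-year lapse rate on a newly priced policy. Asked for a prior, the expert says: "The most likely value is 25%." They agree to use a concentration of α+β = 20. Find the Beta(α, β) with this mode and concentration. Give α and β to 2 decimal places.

For α,β > 1 the Beta mode is (α−1)/(α+β−2). With α+β = 20, the mode is (α−1)/18.
Set (α−1)/18 = 0.25 → α = 1 + 0.25·18 = 5.50.
β = 20 − α = 14.50.

α = 5.50, β = 14.50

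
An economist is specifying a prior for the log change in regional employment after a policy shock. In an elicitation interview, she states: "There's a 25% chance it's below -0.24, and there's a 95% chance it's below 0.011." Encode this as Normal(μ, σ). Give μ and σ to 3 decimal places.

The p-quantile of Normal(μ,σ) is μ + z_p·σ, with z_{0.25} = -0.6745 and z_{0.95} = 1.645.
Eliminate σ: μ = (z₂·x₁ − z₁·x₂)/(z₂ − z₁) = (1.645·-0.24 − (-0.6745)·0.011)/2.319 = -0.167.
Then σ = (x₂ − x₁)/(z₂ − z₁) = (0.011 − -0.24)/2.319 = 0.108.

μ = -0.167, σ = 0.108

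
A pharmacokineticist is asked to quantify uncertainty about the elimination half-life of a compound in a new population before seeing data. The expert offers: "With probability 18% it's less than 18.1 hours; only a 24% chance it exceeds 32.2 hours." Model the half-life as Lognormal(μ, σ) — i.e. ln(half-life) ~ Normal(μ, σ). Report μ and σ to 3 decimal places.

μ ≈ 3.221, σ ≈ 0.355

If T ~ Lognormal(μ,σ) then ln T ~ Normal(μ,σ), so the p-quantile of ln T is μ + z_p·σ.
ln(18.1) = 2.896 and ln(32.2) = 3.472; z_{0.18} = -0.9154, z_{0.76} = 0.7063.
σ = (3.472 − 2.896)/(0.7063 − (-0.9154)) = 0.355.
μ = 2.896 − (-0.9154)·0.355 = 3.221.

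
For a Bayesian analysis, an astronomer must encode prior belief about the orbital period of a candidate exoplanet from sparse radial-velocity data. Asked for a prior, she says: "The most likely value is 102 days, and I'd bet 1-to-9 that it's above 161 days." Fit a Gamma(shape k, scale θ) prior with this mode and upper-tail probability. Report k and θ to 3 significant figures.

k ≈ 10, θ ≈ 11.3

Gamma(k,θ) with k>1 has mode (k−1)θ, so θ = 102/(k−1).
Need P(X < 161) = 0.9 with θ tied to k this way. Start at k = 2, θ = 102: P(X<161) ≈ 0.468.
Too low — raise k to concentrate. Iterating converges to k ≈ 10.
Then θ = 102/(10−1) ≈ 11.3.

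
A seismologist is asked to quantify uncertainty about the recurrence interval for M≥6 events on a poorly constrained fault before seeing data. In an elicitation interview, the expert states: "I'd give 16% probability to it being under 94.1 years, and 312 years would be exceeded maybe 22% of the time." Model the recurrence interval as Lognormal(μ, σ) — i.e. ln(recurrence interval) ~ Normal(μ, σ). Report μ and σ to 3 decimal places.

μ ≈ 5.219, σ ≈ 0.678

If T ~ Lognormal(μ,σ) then ln T ~ Normal(μ,σ), so the p-quantile of ln T is μ + z_p·σ.
ln(94.1) = 4.544 and ln(312) = 5.743; z_{0.16} = -0.9945, z_{0.78} = 0.7722.
σ = (5.743 − 4.544)/(0.7722 − (-0.9945)) = 0.678.
μ = 4.544 − (-0.9945)·0.678 = 5.219.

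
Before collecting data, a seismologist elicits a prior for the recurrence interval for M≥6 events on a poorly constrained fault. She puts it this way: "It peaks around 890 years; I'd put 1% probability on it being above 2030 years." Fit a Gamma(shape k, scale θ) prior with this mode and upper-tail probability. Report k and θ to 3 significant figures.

k ≈ 8.04, θ ≈ 126

Gamma(k,θ) with k>1 has mode (k−1)θ, so θ = 890/(k−1).
Need P(X < 2030) = 0.99 with θ tied to k this way. Start at k = 2, θ = 890: P(X<2030) ≈ 0.665.
Too low — raise k to concentrate. Iterating converges to k ≈ 8.04.
Then θ = 890/(8.04−1) ≈ 126.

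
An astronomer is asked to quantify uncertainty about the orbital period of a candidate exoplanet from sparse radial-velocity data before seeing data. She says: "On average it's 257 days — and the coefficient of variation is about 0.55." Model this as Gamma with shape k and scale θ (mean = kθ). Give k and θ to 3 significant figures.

k ≈ 3.31, θ ≈ 77.7

For Gamma(k, scale θ): mean = kθ, variance = kθ², so CV = 1/√k.
CV = 0.55, hence k = 1/CV² = 3.31.
Then θ = mean/k = 257/3.31 = 77.7.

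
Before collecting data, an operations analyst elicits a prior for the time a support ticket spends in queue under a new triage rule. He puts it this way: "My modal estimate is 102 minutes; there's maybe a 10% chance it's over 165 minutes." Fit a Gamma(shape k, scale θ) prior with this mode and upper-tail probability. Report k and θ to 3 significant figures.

Gamma(k,θ) with k>1 has mode (k−1)θ, so θ = 102/(k−1).
Need P(X < 165) = 0.9 with θ tied to k this way. Start at k = 2, θ = 102: P(X<165) ≈ 0.481.
Too low — raise k to concentrate. Iterating converges to k ≈ 9.13.
Then θ = 102/(9.13−1) ≈ 12.5.

k ≈ 9.13, θ ≈ 12.5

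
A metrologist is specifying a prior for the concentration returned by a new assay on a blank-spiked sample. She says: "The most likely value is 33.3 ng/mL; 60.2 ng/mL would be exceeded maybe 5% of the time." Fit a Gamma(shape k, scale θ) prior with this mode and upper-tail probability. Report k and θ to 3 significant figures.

k ≈ 8.95, θ ≈ 4.19

Gamma(k,θ) with k>1 has mode (k−1)θ, so θ = 33.3/(k−1).
Need P(X < 60.2) = 0.95 with θ tied to k this way. Start at k = 2, θ = 33.3: P(X<60.2) ≈ 0.539.
Too low — raise k to concentrate. Iterating converges to k ≈ 8.95.
Then θ = 33.3/(8.95−1) ≈ 4.19.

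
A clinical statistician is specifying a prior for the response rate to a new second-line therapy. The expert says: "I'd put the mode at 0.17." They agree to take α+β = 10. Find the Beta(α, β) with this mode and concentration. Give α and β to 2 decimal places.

α = 2.36, β = 7.64

For α,β > 1 the Beta mode is (α−1)/(α+β−2). With α+β = 10, the mode is (α−1)/8.
Set (α−1)/8 = 0.17 → α = 1 + 0.17·8 = 2.36.
β = 10 − α = 7.64.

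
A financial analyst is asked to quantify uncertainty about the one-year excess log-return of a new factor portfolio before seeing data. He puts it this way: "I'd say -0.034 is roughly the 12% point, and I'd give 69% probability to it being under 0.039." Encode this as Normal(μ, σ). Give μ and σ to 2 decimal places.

μ = 0.02, σ = 0.04

For Normal(μ,σ), the p-quantile is μ + z_p·σ. Here z_{0.12} = -1.175, z_{0.69} = 0.4959.
So -0.034 = μ − 1.175σ and 0.039 = μ + 0.4959σ.
Subtracting: σ = (0.039 − -0.034)/(0.4959 − (-1.175)) = 0.04.
Then μ = -0.034 − (-1.175)·0.04 = 0.02.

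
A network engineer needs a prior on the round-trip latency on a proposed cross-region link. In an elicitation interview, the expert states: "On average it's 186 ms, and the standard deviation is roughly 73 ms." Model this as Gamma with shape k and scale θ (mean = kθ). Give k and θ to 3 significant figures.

k ≈ 6.49, θ ≈ 28.7

For Gamma(k, scale θ): mean = kθ, variance = kθ², so CV = 1/√k.
CV = SD/mean = 73/186 = 0.3925, hence k = 1/CV² = 6.49.
Then θ = mean/k = 186/6.49 = 28.7.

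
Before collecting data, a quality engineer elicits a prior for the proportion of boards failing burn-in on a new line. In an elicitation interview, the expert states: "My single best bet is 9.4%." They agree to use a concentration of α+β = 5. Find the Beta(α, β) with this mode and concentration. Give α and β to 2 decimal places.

α = 1.28, β = 3.72

For α,β > 1 the Beta mode is (α−1)/(α+β−2). With α+β = 5, the mode is (α−1)/3.
Set (α−1)/3 = 0.094 → α = 1 + 0.094·3 = 1.28.
β = 5 − α = 3.72.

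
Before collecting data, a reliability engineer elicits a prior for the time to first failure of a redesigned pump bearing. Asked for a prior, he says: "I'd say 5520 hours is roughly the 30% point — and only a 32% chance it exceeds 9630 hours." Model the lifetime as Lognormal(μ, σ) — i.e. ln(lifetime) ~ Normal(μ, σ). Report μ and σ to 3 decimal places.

μ ≈ 8.910, σ ≈ 0.561

If T ~ Lognormal(μ,σ) then ln T ~ Normal(μ,σ), so the p-quantile of ln T is μ + z_p·σ.
ln(5520) = 8.616 and ln(9630) = 9.173; z_{0.3} = -0.5244, z_{0.68} = 0.4677.
σ = (9.173 − 8.616)/(0.4677 − (-0.5244)) = 0.561.
μ = 8.616 − (-0.5244)·0.561 = 8.910.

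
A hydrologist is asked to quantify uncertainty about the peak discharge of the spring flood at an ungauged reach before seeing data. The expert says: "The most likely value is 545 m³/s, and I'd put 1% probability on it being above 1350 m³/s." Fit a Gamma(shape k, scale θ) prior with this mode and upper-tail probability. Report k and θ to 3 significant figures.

k ≈ 6.72, θ ≈ 95.3

Gamma(k,θ) with k>1 has mode (k−1)θ, so θ = 545/(k−1).
Need P(X < 1350) = 0.99 with θ tied to k this way. Start at k = 2, θ = 545: P(X<1350) ≈ 0.708.
Too low — raise k to concentrate. Iterating converges to k ≈ 6.72.
Then θ = 545/(6.72−1) ≈ 95.3.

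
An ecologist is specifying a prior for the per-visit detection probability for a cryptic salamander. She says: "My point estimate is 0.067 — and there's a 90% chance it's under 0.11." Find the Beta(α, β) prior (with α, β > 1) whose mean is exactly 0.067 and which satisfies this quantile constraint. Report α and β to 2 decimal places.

α ≈ 4.05, β ≈ 56.41

With mean 0.067 fixed, write α = 0.067s, β = 0.933s where s = α+β.
Need P(θ < 0.11) = 0.9 under Beta(0.067s, 0.933s). Normal approximation: (q−m)/√(m(1−m)/s) ≈ z_{0.9} = 1.28, so s ≈ 0.067·0.933·(1.28)²/(0.11−0.067)² = 55.5.
At s = 55.5: P(θ<0.11) ≈ 0.893. Adjusting to match 0.9 gives s ≈ 60.47.
So α = 0.067·60.47 ≈ 4.05, β = 0.933·60.47 ≈ 56.41.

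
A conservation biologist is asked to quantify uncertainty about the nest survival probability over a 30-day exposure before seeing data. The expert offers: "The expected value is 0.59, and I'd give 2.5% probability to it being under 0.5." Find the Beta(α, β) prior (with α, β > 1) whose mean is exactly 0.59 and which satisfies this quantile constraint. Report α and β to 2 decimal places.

With mean 0.59 fixed, write α = 0.59s, β = 0.41s where s = α+β.
Need P(θ < 0.5) = 0.025 under Beta(0.59s, 0.41s). Normal approximation: (q−m)/√(m(1−m)/s) ≈ z_{0.025} = -1.96, so s ≈ 0.59·0.41·(-1.96)²/(0.5−0.59)² = 114.7.
At s = 114.7: P(θ<0.5) ≈ 0.026. Adjusting to match 0.025 gives s ≈ 117.07.
So α = 0.59·117.07 ≈ 69.07, β = 0.41·117.07 ≈ 48.00.

α ≈ 69.07, β ≈ 48.00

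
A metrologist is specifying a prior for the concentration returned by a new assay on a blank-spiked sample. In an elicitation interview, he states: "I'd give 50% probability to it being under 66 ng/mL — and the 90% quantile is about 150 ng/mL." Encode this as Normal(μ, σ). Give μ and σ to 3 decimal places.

μ = 66.000, σ = 65.546

For Normal(μ,σ), the p-quantile is μ + z_p·σ. Here z_{0.5} = 0, z_{0.9} = 1.282.
So 66 = μ + 0σ and 150 = μ + 1.282σ.
Subtracting: σ = (150 − 66)/(1.282 − (0)) = 65.546.
Then μ = 66 − (0)·65.546 = 66.000.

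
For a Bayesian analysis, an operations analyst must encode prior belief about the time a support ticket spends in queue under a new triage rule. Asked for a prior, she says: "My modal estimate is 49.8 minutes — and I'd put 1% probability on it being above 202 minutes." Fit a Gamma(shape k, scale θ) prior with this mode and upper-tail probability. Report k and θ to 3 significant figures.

Gamma(k,θ) with k>1 has mode (k−1)θ, so θ = 49.8/(k−1).
Need P(X < 202) = 0.99 with θ tied to k this way. Start at k = 2, θ = 49.8: P(X<202) ≈ 0.912.
Too low — raise k to concentrate. Iterating converges to k ≈ 3.12.
Then θ = 49.8/(3.12−1) ≈ 23.4.

k ≈ 3.12, θ ≈ 23.4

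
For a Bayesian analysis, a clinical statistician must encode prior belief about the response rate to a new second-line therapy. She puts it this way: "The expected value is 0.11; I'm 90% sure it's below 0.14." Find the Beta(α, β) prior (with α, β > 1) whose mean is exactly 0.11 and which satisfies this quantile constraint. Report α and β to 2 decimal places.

α ≈ 20.64, β ≈ 166.99

With mean 0.11 fixed, write α = 0.11s, β = 0.89s where s = α+β.
Need P(θ < 0.14) = 0.9 under Beta(0.11s, 0.89s). Normal approximation: (q−m)/√(m(1−m)/s) ≈ z_{0.9} = 1.28, so s ≈ 0.11·0.89·(1.28)²/(0.14−0.11)² = 178.7.
At s = 178.7: P(θ<0.14) ≈ 0.895. Adjusting to match 0.9 gives s ≈ 187.63.
So α = 0.11·187.63 ≈ 20.64, β = 0.89·187.63 ≈ 166.99.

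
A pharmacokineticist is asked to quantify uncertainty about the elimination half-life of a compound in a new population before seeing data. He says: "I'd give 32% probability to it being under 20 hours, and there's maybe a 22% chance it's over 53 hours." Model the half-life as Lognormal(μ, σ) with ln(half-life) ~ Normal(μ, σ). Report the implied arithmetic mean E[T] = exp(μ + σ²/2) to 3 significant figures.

E[T] ≈ 39.3 hours

If T ~ Lognormal(μ,σ) then ln T ~ Normal(μ,σ), so the p-quantile of ln T is μ + z_p·σ.
ln(20) = 2.996 and ln(53) = 3.97; z_{0.32} = -0.4677, z_{0.78} = 0.7722.
σ = (3.97 − 2.996)/(0.7722 − (-0.4677)) = 0.786.
μ = 2.996 − (-0.4677)·0.786 = 3.363.
E[T] = exp(μ + σ²/2) = exp(3.363 + 0.3089) = 39.3 hours.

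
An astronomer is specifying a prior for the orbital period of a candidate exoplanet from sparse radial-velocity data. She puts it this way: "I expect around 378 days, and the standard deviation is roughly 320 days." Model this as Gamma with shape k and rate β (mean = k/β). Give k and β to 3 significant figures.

For Gamma(k, rate β): mean = k/β, variance = k/β², so CV = 1/√k.
CV = SD/mean = 320/378 = 0.8466, hence k = 1/CV² = 1.4.
Then β = k/mean = 1.4/378 = 0.00369.

k ≈ 1.4, β ≈ 0.00369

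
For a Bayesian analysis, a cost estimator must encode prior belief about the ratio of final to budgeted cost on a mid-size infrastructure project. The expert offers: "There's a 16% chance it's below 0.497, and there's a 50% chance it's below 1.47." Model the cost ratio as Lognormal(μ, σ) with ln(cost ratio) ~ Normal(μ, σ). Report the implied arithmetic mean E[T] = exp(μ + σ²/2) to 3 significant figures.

If T ~ Lognormal(μ,σ) then ln T ~ Normal(μ,σ), so the p-quantile of ln T is μ + z_p·σ.
ln(0.497) = -0.6992 and ln(1.47) = 0.3853; z_{0.16} = -0.9945, z_{0.5} = 0.
σ = (0.3853 − -0.6992)/(0 − (-0.9945)) = 1.090.
μ = -0.6992 − (-0.9945)·1.090 = 0.385.
E[T] = exp(μ + σ²/2) = exp(0.385 + 0.5946) = 2.66.

E[T] ≈ 2.66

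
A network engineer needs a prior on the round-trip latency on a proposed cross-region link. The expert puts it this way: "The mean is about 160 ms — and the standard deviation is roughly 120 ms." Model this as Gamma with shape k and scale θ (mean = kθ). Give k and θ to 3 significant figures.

For Gamma(k, scale θ): mean = kθ, variance = kθ², so CV = 1/√k.
CV = SD/mean = 120/160 = 0.75, hence k = 1/CV² = 1.78.
Then θ = mean/k = 160/1.78 = 90.

k ≈ 1.78, θ ≈ 90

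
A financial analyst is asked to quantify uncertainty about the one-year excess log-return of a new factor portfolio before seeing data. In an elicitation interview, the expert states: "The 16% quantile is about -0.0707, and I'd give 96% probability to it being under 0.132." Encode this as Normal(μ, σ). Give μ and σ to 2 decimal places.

For Normal(μ,σ), the p-quantile is μ + z_p·σ. Here z_{0.16} = -0.9945, z_{0.96} = 1.751.
So -0.0707 = μ − 0.9945σ and 0.132 = μ + 1.751σ.
Subtracting: σ = (0.132 − -0.0707)/(1.751 − (-0.9945)) = 0.07.
Then μ = -0.0707 − (-0.9945)·0.07 = 0.00.

μ = 0.00, σ = 0.07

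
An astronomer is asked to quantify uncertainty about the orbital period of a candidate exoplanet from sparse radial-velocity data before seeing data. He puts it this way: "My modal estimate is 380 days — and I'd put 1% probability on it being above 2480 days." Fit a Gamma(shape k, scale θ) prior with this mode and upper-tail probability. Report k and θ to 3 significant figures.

Gamma(k,θ) with k>1 has mode (k−1)θ, so θ = 380/(k−1).
Need P(X < 2480) = 0.99 with θ tied to k this way. Start at k = 2, θ = 380: P(X<2480) ≈ 0.989.
Too low — raise k to concentrate. Iterating converges to k ≈ 2.02.
Then θ = 380/(2.02−1) ≈ 371.

k ≈ 2.02, θ ≈ 371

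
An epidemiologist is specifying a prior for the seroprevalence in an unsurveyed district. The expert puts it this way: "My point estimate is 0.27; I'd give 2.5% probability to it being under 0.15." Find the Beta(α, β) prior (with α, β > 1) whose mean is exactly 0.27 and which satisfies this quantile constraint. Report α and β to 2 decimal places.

α ≈ 11.63, β ≈ 31.46

With mean 0.27 fixed, write α = 0.27s, β = 0.73s where s = α+β.
Need P(θ < 0.15) = 0.025 under Beta(0.27s, 0.73s). Normal approximation: (q−m)/√(m(1−m)/s) ≈ z_{0.025} = -1.96, so s ≈ 0.27·0.73·(-1.96)²/(0.15−0.27)² = 52.6.
At s = 52.6: P(θ<0.15) ≈ 0.015. Adjusting to match 0.025 gives s ≈ 43.09.
So α = 0.27·43.09 ≈ 11.63, β = 0.73·43.09 ≈ 31.46.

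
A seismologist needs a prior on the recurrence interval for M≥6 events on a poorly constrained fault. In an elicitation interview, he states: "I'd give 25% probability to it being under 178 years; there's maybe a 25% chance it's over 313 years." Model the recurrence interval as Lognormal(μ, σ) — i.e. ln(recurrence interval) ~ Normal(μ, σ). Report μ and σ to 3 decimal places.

If T ~ Lognormal(μ,σ) then ln T ~ Normal(μ,σ), so the p-quantile of ln T is μ + z_p·σ.
ln(178) = 5.182 and ln(313) = 5.746; z_{0.25} = -0.6745, z_{0.75} = 0.6745.
σ = (5.746 − 5.182)/(0.6745 − (-0.6745)) = 0.418.
μ = 5.182 − (-0.6745)·0.418 = 5.464.

μ ≈ 5.464, σ ≈ 0.418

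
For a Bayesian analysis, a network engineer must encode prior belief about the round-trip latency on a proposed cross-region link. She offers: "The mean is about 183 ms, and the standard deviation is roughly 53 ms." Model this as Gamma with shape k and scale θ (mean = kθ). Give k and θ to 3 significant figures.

k ≈ 11.9, θ ≈ 15.3

For Gamma(k, scale θ): mean = kθ, variance = kθ², so CV = 1/√k.
CV = SD/mean = 53/183 = 0.2896, hence k = 1/CV² = 11.9.
Then θ = mean/k = 183/11.9 = 15.3.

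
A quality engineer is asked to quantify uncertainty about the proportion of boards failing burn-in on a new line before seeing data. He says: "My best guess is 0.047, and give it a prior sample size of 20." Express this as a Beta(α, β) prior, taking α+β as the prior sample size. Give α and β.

Under the effective-sample-size interpretation, Beta(α, β) has prior mean α/(α+β) and prior sample size α+β.
So α+β = 20 and α/(α+β) = 0.047, giving α = 0.047·20 = 0.94 and β = 20 − 0.94 = 19.06.

α = 0.94, β = 19.06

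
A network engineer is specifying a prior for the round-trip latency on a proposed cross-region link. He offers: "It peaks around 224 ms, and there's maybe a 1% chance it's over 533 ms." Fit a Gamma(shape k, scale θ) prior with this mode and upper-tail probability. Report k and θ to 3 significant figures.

Gamma(k,θ) with k>1 has mode (k−1)θ, so θ = 224/(k−1).
Need P(X < 533) = 0.99 with θ tied to k this way. Start at k = 2, θ = 224: P(X<533) ≈ 0.687.
Too low — raise k to concentrate. Iterating converges to k ≈ 7.31.
Then θ = 224/(7.31−1) ≈ 35.5.

k ≈ 7.31, θ ≈ 35.5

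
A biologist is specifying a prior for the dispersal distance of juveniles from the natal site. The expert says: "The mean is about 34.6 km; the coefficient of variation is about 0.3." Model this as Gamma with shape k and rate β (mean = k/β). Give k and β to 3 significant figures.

k ≈ 11.1, β ≈ 0.321

For Gamma(k, rate β): mean = k/β, variance = k/β², so CV = 1/√k.
CV = 0.3, hence k = 1/CV² = 11.1.
Then β = k/mean = 11.1/34.6 = 0.321.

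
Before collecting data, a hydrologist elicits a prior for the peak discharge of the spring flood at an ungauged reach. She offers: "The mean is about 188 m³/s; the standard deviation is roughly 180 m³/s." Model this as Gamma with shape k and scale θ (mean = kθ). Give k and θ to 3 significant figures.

k ≈ 1.09, θ ≈ 172

For Gamma(k, scale θ): mean = kθ, variance = kθ², so CV = 1/√k.
CV = SD/mean = 180/188 = 0.9574, hence k = 1/CV² = 1.09.
Then θ = mean/k = 188/1.09 = 172.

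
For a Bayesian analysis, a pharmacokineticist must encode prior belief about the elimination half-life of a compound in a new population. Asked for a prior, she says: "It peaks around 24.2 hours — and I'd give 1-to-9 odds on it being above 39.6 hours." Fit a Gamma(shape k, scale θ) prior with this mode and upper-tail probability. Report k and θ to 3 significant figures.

Gamma(k,θ) with k>1 has mode (k−1)θ, so θ = 24.2/(k−1).
Need P(X < 39.6) = 0.9 with θ tied to k this way. Start at k = 2, θ = 24.2: P(X<39.6) ≈ 0.487.
Too low — raise k to concentrate. Iterating converges to k ≈ 8.77.
Then θ = 24.2/(8.77−1) ≈ 3.11.

k ≈ 8.77, θ ≈ 3.11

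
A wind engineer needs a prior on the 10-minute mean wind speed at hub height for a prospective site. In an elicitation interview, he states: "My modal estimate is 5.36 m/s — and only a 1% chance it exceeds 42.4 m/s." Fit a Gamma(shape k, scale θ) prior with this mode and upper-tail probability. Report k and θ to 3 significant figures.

k ≈ 1.79, θ ≈ 6.8

Gamma(k,θ) with k>1 has mode (k−1)θ, so θ = 5.36/(k−1).
Need P(X < 42.4) = 0.99 with θ tied to k this way. Start at k = 2, θ = 5.36: P(X<42.4) ≈ 0.997.
Too high — lower k to spread out. Iterating converges to k ≈ 1.79.
Then θ = 5.36/(1.79−1) ≈ 6.8.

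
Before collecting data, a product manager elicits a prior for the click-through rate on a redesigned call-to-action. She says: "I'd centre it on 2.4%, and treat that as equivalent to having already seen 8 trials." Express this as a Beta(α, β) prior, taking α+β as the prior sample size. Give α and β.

Under the effective-sample-size interpretation, Beta(α, β) has prior mean α/(α+β) and prior sample size α+β.
So α+β = 8 and α/(α+β) = 0.024, giving α = 0.024·8 = 0.192 and β = 8 − 0.192 = 7.808.

α = 0.192, β = 7.808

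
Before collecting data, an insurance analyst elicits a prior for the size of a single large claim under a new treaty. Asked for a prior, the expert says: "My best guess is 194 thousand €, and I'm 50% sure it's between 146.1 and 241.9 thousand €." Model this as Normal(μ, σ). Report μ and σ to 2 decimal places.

μ = 194.00, σ = 71.02

A symmetric 50% interval runs μ ± z·σ with z = 0.6745.
Half-width = 47.9, so σ = 47.9/0.6745 = 71.02.
μ is the stated best guess, 194.00.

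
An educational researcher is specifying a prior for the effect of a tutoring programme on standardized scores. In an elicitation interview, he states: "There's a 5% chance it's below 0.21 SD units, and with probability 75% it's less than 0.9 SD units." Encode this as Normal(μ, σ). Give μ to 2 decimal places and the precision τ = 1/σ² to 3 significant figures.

μ = 0.70, τ = 11.3

The p-quantile of Normal(μ,σ) is μ + z_p·σ, with z_{0.05} = -1.645 and z_{0.75} = 0.6745.
Eliminate σ: μ = (z₂·x₁ − z₁·x₂)/(z₂ − z₁) = (0.6745·0.21 − (-1.645)·0.9)/2.319 = 0.70.
Then σ = (x₂ − x₁)/(z₂ − z₁) = (0.9 − 0.21)/2.319 = 0.30.
Precision τ = 1/σ² = 1/0.2975² = 11.3.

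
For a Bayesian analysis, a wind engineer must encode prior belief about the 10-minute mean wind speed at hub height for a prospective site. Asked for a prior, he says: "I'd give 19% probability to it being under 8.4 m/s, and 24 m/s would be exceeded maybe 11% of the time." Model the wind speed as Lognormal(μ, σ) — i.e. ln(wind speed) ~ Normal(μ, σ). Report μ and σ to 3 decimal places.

μ ≈ 2.566, σ ≈ 0.499

If T ~ Lognormal(μ,σ) then ln T ~ Normal(μ,σ), so the p-quantile of ln T is μ + z_p·σ.
ln(8.4) = 2.128 and ln(24) = 3.178; z_{0.19} = -0.8779, z_{0.89} = 1.227.
σ = (3.178 − 2.128)/(1.227 − (-0.8779)) = 0.499.
μ = 2.128 − (-0.8779)·0.499 = 2.566.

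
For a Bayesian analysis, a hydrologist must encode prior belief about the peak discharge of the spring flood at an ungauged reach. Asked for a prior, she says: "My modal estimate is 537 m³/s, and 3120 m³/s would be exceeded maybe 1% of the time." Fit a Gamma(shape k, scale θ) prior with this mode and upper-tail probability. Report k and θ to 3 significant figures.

Gamma(k,θ) with k>1 has mode (k−1)θ, so θ = 537/(k−1).
Need P(X < 3120) = 0.99 with θ tied to k this way. Start at k = 2, θ = 537: P(X<3120) ≈ 0.980.
Too low — raise k to concentrate. Iterating converges to k ≈ 2.21.
Then θ = 537/(2.21−1) ≈ 444.

k ≈ 2.21, θ ≈ 444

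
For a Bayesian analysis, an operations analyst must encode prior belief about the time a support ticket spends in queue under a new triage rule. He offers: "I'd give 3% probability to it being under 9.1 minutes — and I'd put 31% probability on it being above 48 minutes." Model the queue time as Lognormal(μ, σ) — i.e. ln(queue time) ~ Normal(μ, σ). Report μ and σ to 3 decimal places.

If T ~ Lognormal(μ,σ) then ln T ~ Normal(μ,σ), so the p-quantile of ln T is μ + z_p·σ.
ln(9.1) = 2.208 and ln(48) = 3.871; z_{0.03} = -1.881, z_{0.69} = 0.4959.
σ = (3.871 − 2.208)/(0.4959 − (-1.881)) = 0.700.
μ = 2.208 − (-1.881)·0.700 = 3.524.

μ ≈ 3.524, σ ≈ 0.700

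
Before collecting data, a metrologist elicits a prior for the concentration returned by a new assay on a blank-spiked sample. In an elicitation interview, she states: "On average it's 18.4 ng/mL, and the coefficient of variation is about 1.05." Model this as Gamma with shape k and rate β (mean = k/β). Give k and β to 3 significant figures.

k ≈ 0.907, β ≈ 0.0493

For Gamma(k, rate β): mean = k/β, variance = k/β², so CV = 1/√k.
CV = 1.05, hence k = 1/CV² = 0.907.
Then β = k/mean = 0.907/18.4 = 0.0493.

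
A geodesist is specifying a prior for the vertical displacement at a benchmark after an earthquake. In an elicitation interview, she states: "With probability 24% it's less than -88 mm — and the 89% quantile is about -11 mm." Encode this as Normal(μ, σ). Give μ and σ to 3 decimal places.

The p-quantile of Normal(μ,σ) is μ + z_p·σ, with z_{0.24} = -0.7063 and z_{0.89} = 1.227.
Eliminate σ: μ = (z₂·x₁ − z₁·x₂)/(z₂ − z₁) = (1.227·-88 − (-0.7063)·-11)/1.933 = -59.862.
Then σ = (x₂ − x₁)/(z₂ − z₁) = (-11 − -88)/1.933 = 39.838.

μ = -59.862, σ = 39.838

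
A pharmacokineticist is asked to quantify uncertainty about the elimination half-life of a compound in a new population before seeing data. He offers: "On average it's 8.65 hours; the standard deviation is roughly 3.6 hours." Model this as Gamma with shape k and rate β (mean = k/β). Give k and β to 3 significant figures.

For Gamma(k, rate β): mean = k/β, variance = k/β², so CV = 1/√k.
CV = SD/mean = 3.6/8.65 = 0.4162, hence k = 1/CV² = 5.77.
Then β = k/mean = 5.77/8.65 = 0.667.

k ≈ 5.77, β ≈ 0.667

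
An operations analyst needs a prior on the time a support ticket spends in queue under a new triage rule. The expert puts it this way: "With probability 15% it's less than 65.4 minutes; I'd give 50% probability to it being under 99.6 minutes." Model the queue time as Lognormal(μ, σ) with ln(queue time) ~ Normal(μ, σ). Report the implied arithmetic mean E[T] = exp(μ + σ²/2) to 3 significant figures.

If T ~ Lognormal(μ,σ) then ln T ~ Normal(μ,σ), so the p-quantile of ln T is μ + z_p·σ.
ln(65.4) = 4.181 and ln(99.6) = 4.601; z_{0.15} = -1.036, z_{0.5} = 0.
σ = (4.601 − 4.181)/(0 − (-1.036)) = 0.406.
μ = 4.181 − (-1.036)·0.406 = 4.601.
E[T] = exp(μ + σ²/2) = exp(4.601 + 0.0824) = 108 minutes.

E[T] ≈ 108 minutes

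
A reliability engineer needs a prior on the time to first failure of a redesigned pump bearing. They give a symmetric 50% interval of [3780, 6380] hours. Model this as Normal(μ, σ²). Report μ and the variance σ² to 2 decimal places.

A symmetric 50% interval runs μ ± z·σ with z = 0.6745.
Half-width = 1300, so σ = 1300/0.6745 = 1927.383 and σ² = 3714804.78.
μ is the interval midpoint, 5080.00.

μ = 5080.00, σ² = 3714804.78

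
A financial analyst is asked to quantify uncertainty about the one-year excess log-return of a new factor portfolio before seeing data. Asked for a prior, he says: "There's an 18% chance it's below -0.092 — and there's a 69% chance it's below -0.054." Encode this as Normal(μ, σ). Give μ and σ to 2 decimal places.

The p-quantile of Normal(μ,σ) is μ + z_p·σ, with z_{0.18} = -0.9154 and z_{0.69} = 0.4959.
Eliminate σ: μ = (z₂·x₁ − z₁·x₂)/(z₂ − z₁) = (0.4959·-0.092 − (-0.9154)·-0.054)/1.411 = -0.07.
Then σ = (x₂ − x₁)/(z₂ − z₁) = (-0.054 − -0.092)/1.411 = 0.03.

μ = -0.07, σ = 0.03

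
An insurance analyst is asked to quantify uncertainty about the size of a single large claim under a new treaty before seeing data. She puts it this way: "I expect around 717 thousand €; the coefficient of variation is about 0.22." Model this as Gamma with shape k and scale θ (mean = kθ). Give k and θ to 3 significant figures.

For Gamma(k, scale θ): mean = kθ, variance = kθ², so CV = 1/√k.
CV = 0.22, hence k = 1/CV² = 20.7.
Then θ = mean/k = 717/20.7 = 34.7.

k ≈ 20.7, θ ≈ 34.7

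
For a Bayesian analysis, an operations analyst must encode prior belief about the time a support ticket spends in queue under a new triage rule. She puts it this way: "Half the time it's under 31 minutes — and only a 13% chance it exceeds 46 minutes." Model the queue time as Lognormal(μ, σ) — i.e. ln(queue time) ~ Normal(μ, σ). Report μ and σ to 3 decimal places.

μ ≈ 3.434, σ ≈ 0.350

If T ~ Lognormal(μ,σ) then ln T ~ Normal(μ,σ), so the p-quantile of ln T is μ + z_p·σ.
ln(31) = 3.434 and ln(46) = 3.829; z_{0.5} = 0, z_{0.87} = 1.126.
σ = (3.829 − 3.434)/(1.126 − (0)) = 0.350.
μ = 3.434 − (0)·0.350 = 3.434.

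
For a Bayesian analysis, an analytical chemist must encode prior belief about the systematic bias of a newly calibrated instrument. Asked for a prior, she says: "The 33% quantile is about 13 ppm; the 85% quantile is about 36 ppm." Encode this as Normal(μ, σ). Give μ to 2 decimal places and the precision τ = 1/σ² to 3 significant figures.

μ = 19.85, τ = 0.00412

The p-quantile of Normal(μ,σ) is μ + z_p·σ, with z_{0.33} = -0.4399 and z_{0.85} = 1.036.
Eliminate σ: μ = (z₂·x₁ − z₁·x₂)/(z₂ − z₁) = (1.036·13 − (-0.4399)·36)/1.476 = 19.85.
Then σ = (x₂ − x₁)/(z₂ − z₁) = (36 − 13)/1.476 = 15.58.
Precision τ = 1/σ² = 1/15.58² = 0.00412.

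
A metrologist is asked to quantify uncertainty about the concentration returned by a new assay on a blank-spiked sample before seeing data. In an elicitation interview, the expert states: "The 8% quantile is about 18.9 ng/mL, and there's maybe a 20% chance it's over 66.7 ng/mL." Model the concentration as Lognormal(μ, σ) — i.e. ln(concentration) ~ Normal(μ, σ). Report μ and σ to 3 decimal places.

μ ≈ 3.728, σ ≈ 0.561

If T ~ Lognormal(μ,σ) then ln T ~ Normal(μ,σ), so the p-quantile of ln T is μ + z_p·σ.
ln(18.9) = 2.939 and ln(66.7) = 4.2; z_{0.08} = -1.405, z_{0.8} = 0.8416.
σ = (4.2 − 2.939)/(0.8416 − (-1.405)) = 0.561.
μ = 2.939 − (-1.405)·0.561 = 3.728.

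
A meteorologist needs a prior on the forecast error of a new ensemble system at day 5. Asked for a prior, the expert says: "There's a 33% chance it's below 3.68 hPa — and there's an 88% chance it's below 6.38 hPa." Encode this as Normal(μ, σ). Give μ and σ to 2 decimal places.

μ = 4.42, σ = 1.67

For Normal(μ,σ), the p-quantile is μ + z_p·σ. Here z_{0.33} = -0.4399, z_{0.88} = 1.175.
So 3.68 = μ − 0.4399σ and 6.38 = μ + 1.175σ.
Subtracting: σ = (6.38 − 3.68)/(1.175 − (-0.4399)) = 1.67.
Then μ = 3.68 − (-0.4399)·1.67 = 4.42.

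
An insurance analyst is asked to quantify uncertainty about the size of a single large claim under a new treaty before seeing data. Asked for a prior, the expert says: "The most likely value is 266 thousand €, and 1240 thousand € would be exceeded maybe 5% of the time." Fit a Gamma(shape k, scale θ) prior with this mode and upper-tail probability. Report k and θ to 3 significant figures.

k ≈ 2.03, θ ≈ 259

Gamma(k,θ) with k>1 has mode (k−1)θ, so θ = 266/(k−1).
Need P(X < 1240) = 0.95 with θ tied to k this way. Start at k = 2, θ = 266: P(X<1240) ≈ 0.946.
Too low — raise k to concentrate. Iterating converges to k ≈ 2.03.
Then θ = 266/(2.03−1) ≈ 259.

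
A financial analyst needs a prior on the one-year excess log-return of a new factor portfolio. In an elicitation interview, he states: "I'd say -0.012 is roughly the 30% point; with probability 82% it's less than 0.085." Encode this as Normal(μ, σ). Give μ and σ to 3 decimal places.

μ = 0.023, σ = 0.067

For Normal(μ,σ), the p-quantile is μ + z_p·σ. Here z_{0.3} = -0.5244, z_{0.82} = 0.9154.
So -0.012 = μ − 0.5244σ and 0.085 = μ + 0.9154σ.
Subtracting: σ = (0.085 − -0.012)/(0.9154 − (-0.5244)) = 0.067.
Then μ = -0.012 − (-0.5244)·0.067 = 0.023.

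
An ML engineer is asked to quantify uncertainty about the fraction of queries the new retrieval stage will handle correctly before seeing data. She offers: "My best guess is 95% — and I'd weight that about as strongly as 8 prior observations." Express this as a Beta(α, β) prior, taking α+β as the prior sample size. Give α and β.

α = 7.6, β = 0.4

Under the effective-sample-size interpretation, Beta(α, β) has prior mean α/(α+β) and prior sample size α+β.
So α+β = 8 and α/(α+β) = 0.95, giving α = 0.95·8 = 7.6 and β = 8 − 7.6 = 0.4.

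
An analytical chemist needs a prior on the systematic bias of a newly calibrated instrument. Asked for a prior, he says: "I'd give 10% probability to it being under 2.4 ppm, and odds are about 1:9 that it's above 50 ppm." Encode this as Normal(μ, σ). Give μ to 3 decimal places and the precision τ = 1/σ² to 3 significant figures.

For Normal(μ,σ), the p-quantile is μ + z_p·σ. Here z_{0.1} = -1.282, z_{0.9} = 1.282.
So 2.4 = μ − 1.282σ and 50 = μ + 1.282σ.
Subtracting: σ = (50 − 2.4)/(1.282 − (-1.282)) = 18.571.
Then μ = 2.4 − (-1.282)·18.571 = 26.200.
Precision τ = 1/σ² = 1/18.57² = 0.0029.

μ = 26.200, τ = 0.0029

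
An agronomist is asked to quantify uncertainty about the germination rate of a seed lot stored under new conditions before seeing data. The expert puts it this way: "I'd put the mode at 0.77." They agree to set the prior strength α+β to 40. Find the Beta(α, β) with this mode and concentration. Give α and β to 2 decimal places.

α = 30.26, β = 9.74

For α,β > 1 the Beta mode is (α−1)/(α+β−2). With α+β = 40, the mode is (α−1)/38.
Set (α−1)/38 = 0.77 → α = 1 + 0.77·38 = 30.26.
β = 40 − α = 9.74.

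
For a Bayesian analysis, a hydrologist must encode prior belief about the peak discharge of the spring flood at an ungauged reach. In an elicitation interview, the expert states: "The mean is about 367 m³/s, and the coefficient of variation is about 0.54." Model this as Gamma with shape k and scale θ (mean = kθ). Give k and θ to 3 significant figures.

k ≈ 3.43, θ ≈ 107

For Gamma(k, scale θ): mean = kθ, variance = kθ², so CV = 1/√k.
CV = 0.54, hence k = 1/CV² = 3.43.
Then θ = mean/k = 367/3.43 = 107.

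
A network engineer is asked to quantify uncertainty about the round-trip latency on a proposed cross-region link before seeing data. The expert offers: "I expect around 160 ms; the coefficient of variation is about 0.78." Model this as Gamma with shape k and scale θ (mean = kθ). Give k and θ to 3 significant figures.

For Gamma(k, scale θ): mean = kθ, variance = kθ², so CV = 1/√k.
CV = 0.78, hence k = 1/CV² = 1.64.
Then θ = mean/k = 160/1.64 = 97.3.

k ≈ 1.64, θ ≈ 97.3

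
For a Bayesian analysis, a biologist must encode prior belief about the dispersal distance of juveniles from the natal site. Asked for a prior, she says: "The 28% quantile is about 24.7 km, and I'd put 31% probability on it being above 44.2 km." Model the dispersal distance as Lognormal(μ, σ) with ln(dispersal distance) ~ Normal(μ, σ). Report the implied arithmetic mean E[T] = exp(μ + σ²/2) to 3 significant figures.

If T ~ Lognormal(μ,σ) then ln T ~ Normal(μ,σ), so the p-quantile of ln T is μ + z_p·σ.
ln(24.7) = 3.207 and ln(44.2) = 3.789; z_{0.28} = -0.5828, z_{0.69} = 0.4959.
σ = (3.789 − 3.207)/(0.4959 − (-0.5828)) = 0.539.
μ = 3.207 − (-0.5828)·0.539 = 3.521.
E[T] = exp(μ + σ²/2) = exp(3.521 + 0.1455) = 39.1 km.

E[T] ≈ 39.1 km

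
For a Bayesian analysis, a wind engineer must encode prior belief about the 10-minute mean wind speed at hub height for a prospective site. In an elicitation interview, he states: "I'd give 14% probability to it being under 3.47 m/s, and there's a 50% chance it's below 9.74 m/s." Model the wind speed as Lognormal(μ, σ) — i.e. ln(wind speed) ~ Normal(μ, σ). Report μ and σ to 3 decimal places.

If T ~ Lognormal(μ,σ) then ln T ~ Normal(μ,σ), so the p-quantile of ln T is μ + z_p·σ.
ln(3.47) = 1.244 and ln(9.74) = 2.276; z_{0.14} = -1.08, z_{0.5} = 0.
σ = (2.276 − 1.244)/(0 − (-1.08)) = 0.955.
μ = 1.244 − (-1.08)·0.955 = 2.276.

μ ≈ 2.276, σ ≈ 0.955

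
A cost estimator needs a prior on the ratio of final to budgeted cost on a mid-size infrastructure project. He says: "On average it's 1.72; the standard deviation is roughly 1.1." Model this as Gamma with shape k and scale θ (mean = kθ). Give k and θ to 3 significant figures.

For Gamma(k, scale θ): mean = kθ, variance = kθ², so CV = 1/√k.
CV = SD/mean = 1.1/1.72 = 0.6395, hence k = 1/CV² = 2.44.
Then θ = mean/k = 1.72/2.44 = 0.703.

k ≈ 2.44, θ ≈ 0.703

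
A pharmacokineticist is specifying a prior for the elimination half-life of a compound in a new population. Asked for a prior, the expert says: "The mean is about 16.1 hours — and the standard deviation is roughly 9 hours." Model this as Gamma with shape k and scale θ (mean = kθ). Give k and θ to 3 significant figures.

k ≈ 3.2, θ ≈ 5.03

For Gamma(k, scale θ): mean = kθ, variance = kθ², so CV = 1/√k.
CV = SD/mean = 9/16.1 = 0.559, hence k = 1/CV² = 3.2.
Then θ = mean/k = 16.1/3.2 = 5.03.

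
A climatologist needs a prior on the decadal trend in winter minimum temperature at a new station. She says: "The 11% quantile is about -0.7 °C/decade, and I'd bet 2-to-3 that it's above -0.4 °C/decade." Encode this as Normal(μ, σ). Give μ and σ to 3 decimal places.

μ = -0.451, σ = 0.203

For Normal(μ,σ), the p-quantile is μ + z_p·σ. Here z_{0.11} = -1.227, z_{0.6} = 0.2533.
So -0.7 = μ − 1.227σ and -0.4 = μ + 0.2533σ.
Subtracting: σ = (-0.4 − -0.7)/(0.2533 − (-1.227)) = 0.203.
Then μ = -0.7 − (-1.227)·0.203 = -0.451.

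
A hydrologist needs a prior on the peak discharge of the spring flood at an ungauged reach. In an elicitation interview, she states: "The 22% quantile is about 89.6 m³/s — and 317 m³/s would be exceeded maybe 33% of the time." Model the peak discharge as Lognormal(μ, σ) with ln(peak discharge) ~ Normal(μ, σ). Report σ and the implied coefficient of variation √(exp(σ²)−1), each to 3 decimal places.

If T ~ Lognormal(μ,σ) then ln T ~ Normal(μ,σ), so the p-quantile of ln T is μ + z_p·σ.
ln(89.6) = 4.495 and ln(317) = 5.759; z_{0.22} = -0.7722, z_{0.67} = 0.4399.
σ = (5.759 − 4.495)/(0.4399 − (-0.7722)) = 1.042.
μ = 4.495 − (-0.7722)·1.042 = 5.300.
CV = √(exp(σ²)−1) = √(exp(1.0867)−1) = 1.402.

σ ≈ 1.042, CV ≈ 1.402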